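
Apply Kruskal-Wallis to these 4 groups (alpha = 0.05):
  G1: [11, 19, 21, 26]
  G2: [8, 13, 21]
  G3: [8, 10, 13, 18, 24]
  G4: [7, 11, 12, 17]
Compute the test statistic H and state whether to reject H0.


Step 1: Combine all N = 16 observations and assign midranks.
sorted (value, group, rank): (7,G4,1), (8,G2,2.5), (8,G3,2.5), (10,G3,4), (11,G1,5.5), (11,G4,5.5), (12,G4,7), (13,G2,8.5), (13,G3,8.5), (17,G4,10), (18,G3,11), (19,G1,12), (21,G1,13.5), (21,G2,13.5), (24,G3,15), (26,G1,16)
Step 2: Sum ranks within each group.
R_1 = 47 (n_1 = 4)
R_2 = 24.5 (n_2 = 3)
R_3 = 41 (n_3 = 5)
R_4 = 23.5 (n_4 = 4)
Step 3: H = 12/(N(N+1)) * sum(R_i^2/n_i) - 3(N+1)
     = 12/(16*17) * (47^2/4 + 24.5^2/3 + 41^2/5 + 23.5^2/4) - 3*17
     = 0.044118 * 1226.6 - 51
     = 3.114522.
Step 4: Ties present; correction factor C = 1 - 24/(16^3 - 16) = 0.994118. Corrected H = 3.114522 / 0.994118 = 3.132951.
Step 5: Under H0, H ~ chi^2(3); p-value = 0.371577.
Step 6: alpha = 0.05. fail to reject H0.

H = 3.1330, df = 3, p = 0.371577, fail to reject H0.


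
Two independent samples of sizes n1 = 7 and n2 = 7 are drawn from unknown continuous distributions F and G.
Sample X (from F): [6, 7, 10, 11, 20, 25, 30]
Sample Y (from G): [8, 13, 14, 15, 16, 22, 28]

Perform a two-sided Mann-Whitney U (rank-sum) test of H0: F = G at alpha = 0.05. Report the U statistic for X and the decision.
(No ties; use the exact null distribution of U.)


Step 1: Combine and sort all 14 observations; assign midranks.
sorted (value, group): (6,X), (7,X), (8,Y), (10,X), (11,X), (13,Y), (14,Y), (15,Y), (16,Y), (20,X), (22,Y), (25,X), (28,Y), (30,X)
ranks: 6->1, 7->2, 8->3, 10->4, 11->5, 13->6, 14->7, 15->8, 16->9, 20->10, 22->11, 25->12, 28->13, 30->14
Step 2: Rank sum for X: R1 = 1 + 2 + 4 + 5 + 10 + 12 + 14 = 48.
Step 3: U_X = R1 - n1(n1+1)/2 = 48 - 7*8/2 = 48 - 28 = 20.
       U_Y = n1*n2 - U_X = 49 - 20 = 29.
Step 4: No ties, so the exact null distribution of U (based on enumerating the C(14,7) = 3432 equally likely rank assignments) gives the two-sided p-value.
Step 5: p-value = 0.620047; compare to alpha = 0.05. fail to reject H0.

U_X = 20, p = 0.620047, fail to reject H0 at alpha = 0.05.


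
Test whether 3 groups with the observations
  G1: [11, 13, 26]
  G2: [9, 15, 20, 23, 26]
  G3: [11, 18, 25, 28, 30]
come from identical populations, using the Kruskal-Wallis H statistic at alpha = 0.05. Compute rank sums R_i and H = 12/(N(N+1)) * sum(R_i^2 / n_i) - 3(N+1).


Step 1: Combine all N = 13 observations and assign midranks.
sorted (value, group, rank): (9,G2,1), (11,G1,2.5), (11,G3,2.5), (13,G1,4), (15,G2,5), (18,G3,6), (20,G2,7), (23,G2,8), (25,G3,9), (26,G1,10.5), (26,G2,10.5), (28,G3,12), (30,G3,13)
Step 2: Sum ranks within each group.
R_1 = 17 (n_1 = 3)
R_2 = 31.5 (n_2 = 5)
R_3 = 42.5 (n_3 = 5)
Step 3: H = 12/(N(N+1)) * sum(R_i^2/n_i) - 3(N+1)
     = 12/(13*14) * (17^2/3 + 31.5^2/5 + 42.5^2/5) - 3*14
     = 0.065934 * 656.033 - 42
     = 1.254945.
Step 4: Ties present; correction factor C = 1 - 12/(13^3 - 13) = 0.994505. Corrected H = 1.254945 / 0.994505 = 1.261878.
Step 5: Under H0, H ~ chi^2(2); p-value = 0.532092.
Step 6: alpha = 0.05. fail to reject H0.

H = 1.2619, df = 2, p = 0.532092, fail to reject H0.


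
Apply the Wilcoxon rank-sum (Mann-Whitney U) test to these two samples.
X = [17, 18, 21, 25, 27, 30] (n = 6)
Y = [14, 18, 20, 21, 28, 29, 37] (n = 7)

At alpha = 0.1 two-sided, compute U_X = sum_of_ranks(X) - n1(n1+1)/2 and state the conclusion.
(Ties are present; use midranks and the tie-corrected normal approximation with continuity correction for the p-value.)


Step 1: Combine and sort all 13 observations; assign midranks.
sorted (value, group): (14,Y), (17,X), (18,X), (18,Y), (20,Y), (21,X), (21,Y), (25,X), (27,X), (28,Y), (29,Y), (30,X), (37,Y)
ranks: 14->1, 17->2, 18->3.5, 18->3.5, 20->5, 21->6.5, 21->6.5, 25->8, 27->9, 28->10, 29->11, 30->12, 37->13
Step 2: Rank sum for X: R1 = 2 + 3.5 + 6.5 + 8 + 9 + 12 = 41.
Step 3: U_X = R1 - n1(n1+1)/2 = 41 - 6*7/2 = 41 - 21 = 20.
       U_Y = n1*n2 - U_X = 42 - 20 = 22.
Step 4: Ties are present, so use the tie-corrected normal approximation (with continuity correction) for the p-value.
Step 5: p-value = 0.942900; compare to alpha = 0.1. fail to reject H0.

U_X = 20, p = 0.942900, fail to reject H0 at alpha = 0.1.


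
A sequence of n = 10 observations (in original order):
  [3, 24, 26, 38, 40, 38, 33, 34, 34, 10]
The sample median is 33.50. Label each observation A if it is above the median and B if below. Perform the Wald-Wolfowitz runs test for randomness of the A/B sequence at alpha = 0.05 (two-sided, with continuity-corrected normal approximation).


Step 1: Compute median = 33.50; label A = above, B = below.
Labels in order: BBBAAABAAB  (n_A = 5, n_B = 5)
Step 2: Count runs R = 5.
Step 3: Under H0 (random ordering), E[R] = 2*n_A*n_B/(n_A+n_B) + 1 = 2*5*5/10 + 1 = 6.0000.
        Var[R] = 2*n_A*n_B*(2*n_A*n_B - n_A - n_B) / ((n_A+n_B)^2 * (n_A+n_B-1)) = 2000/900 = 2.2222.
        SD[R] = 1.4907.
Step 4: Continuity-corrected z = (R + 0.5 - E[R]) / SD[R] = (5 + 0.5 - 6.0000) / 1.4907 = -0.3354.
Step 5: Two-sided p-value via normal approximation = 2*(1 - Phi(|z|)) = 0.737316.
Step 6: alpha = 0.05. fail to reject H0.

R = 5, z = -0.3354, p = 0.737316, fail to reject H0.


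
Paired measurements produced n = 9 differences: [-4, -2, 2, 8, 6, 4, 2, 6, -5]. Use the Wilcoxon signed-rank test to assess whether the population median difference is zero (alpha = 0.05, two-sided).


Step 1: Drop any zero differences (none here) and take |d_i|.
|d| = [4, 2, 2, 8, 6, 4, 2, 6, 5]
Step 2: Midrank |d_i| (ties get averaged ranks).
ranks: |4|->4.5, |2|->2, |2|->2, |8|->9, |6|->7.5, |4|->4.5, |2|->2, |6|->7.5, |5|->6
Step 3: Attach original signs; sum ranks with positive sign and with negative sign.
W+ = 2 + 9 + 7.5 + 4.5 + 2 + 7.5 = 32.5
W- = 4.5 + 2 + 6 = 12.5
(Check: W+ + W- = 45 should equal n(n+1)/2 = 45.)
Step 4: Test statistic W = min(W+, W-) = 12.5.
Step 5: Ties in |d|, so use the tie-corrected normal approximation.
        E[W] = n(n+1)/4 = 9*10/4 = 22.5.
        Tie groups: |d|=2 (t=3), |d|=4 (t=2), |d|=6 (t=2); sum(t^3 - t) = 36.
        Var[W] = n(n+1)(2n+1)/24 - sum(t^3-t)/48 = 1710/24 - 36/48 = 70.5.
        z = (W - E[W]) / sqrt(Var[W]) = (12.5 - 22.5) / 8.3964 = -1.1910.
        Two-sided p = 2*Phi(z) = 0.233660.
Step 6: alpha = 0.05. fail to reject H0.

W+ = 32.5, W- = 12.5, W = min = 12.5, p = 0.233660, fail to reject H0.


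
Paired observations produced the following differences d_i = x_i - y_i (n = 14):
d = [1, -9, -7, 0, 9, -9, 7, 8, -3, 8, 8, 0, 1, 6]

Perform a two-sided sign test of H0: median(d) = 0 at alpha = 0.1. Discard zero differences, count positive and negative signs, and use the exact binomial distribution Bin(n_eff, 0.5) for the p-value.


Step 1: Discard zero differences. Original n = 14; n_eff = number of nonzero differences = 12.
Nonzero differences (with sign): +1, -9, -7, +9, -9, +7, +8, -3, +8, +8, +1, +6
Step 2: Count signs: positive = 8, negative = 4.
Step 3: Under H0: P(positive) = 0.5, so the number of positives S ~ Bin(12, 0.5).
Step 4: Two-sided exact p-value = sum of Bin(12,0.5) probabilities at or below the observed probability = 0.387695.
Step 5: alpha = 0.1. fail to reject H0.

n_eff = 12, pos = 8, neg = 4, p = 0.387695, fail to reject H0.


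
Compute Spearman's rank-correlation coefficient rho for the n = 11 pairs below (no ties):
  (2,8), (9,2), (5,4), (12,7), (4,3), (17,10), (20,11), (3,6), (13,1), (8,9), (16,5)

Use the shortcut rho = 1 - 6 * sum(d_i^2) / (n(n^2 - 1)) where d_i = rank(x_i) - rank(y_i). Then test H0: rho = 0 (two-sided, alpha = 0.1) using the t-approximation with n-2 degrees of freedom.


Step 1: Rank x and y separately (midranks; no ties here).
rank(x): 2->1, 9->6, 5->4, 12->7, 4->3, 17->10, 20->11, 3->2, 13->8, 8->5, 16->9
rank(y): 8->8, 2->2, 4->4, 7->7, 3->3, 10->10, 11->11, 6->6, 1->1, 9->9, 5->5
Step 2: d_i = R_x(i) - R_y(i); compute d_i^2.
  (1-8)^2=49, (6-2)^2=16, (4-4)^2=0, (7-7)^2=0, (3-3)^2=0, (10-10)^2=0, (11-11)^2=0, (2-6)^2=16, (8-1)^2=49, (5-9)^2=16, (9-5)^2=16
sum(d^2) = 162.
Step 3: rho = 1 - 6*162 / (11*(11^2 - 1)) = 1 - 972/1320 = 0.263636.
Step 4: Under H0, t = rho * sqrt((n-2)/(1-rho^2)) = 0.8199 ~ t(9).
Step 5: Two-sided p-value from the t-distribution with 9 df = 0.433441.
Step 6: alpha = 0.1. fail to reject H0.

rho = 0.2636, p = 0.433441, fail to reject H0 at alpha = 0.1.


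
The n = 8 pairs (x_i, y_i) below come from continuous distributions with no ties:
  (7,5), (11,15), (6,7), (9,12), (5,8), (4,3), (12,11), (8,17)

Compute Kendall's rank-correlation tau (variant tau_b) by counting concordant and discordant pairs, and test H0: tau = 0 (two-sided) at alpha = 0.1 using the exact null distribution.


Step 1: Enumerate the 28 unordered pairs (i,j) with i<j and classify each by sign(x_j-x_i) * sign(y_j-y_i).
  (1,2):dx=+4,dy=+10->C; (1,3):dx=-1,dy=+2->D; (1,4):dx=+2,dy=+7->C; (1,5):dx=-2,dy=+3->D
  (1,6):dx=-3,dy=-2->C; (1,7):dx=+5,dy=+6->C; (1,8):dx=+1,dy=+12->C; (2,3):dx=-5,dy=-8->C
  (2,4):dx=-2,dy=-3->C; (2,5):dx=-6,dy=-7->C; (2,6):dx=-7,dy=-12->C; (2,7):dx=+1,dy=-4->D
  (2,8):dx=-3,dy=+2->D; (3,4):dx=+3,dy=+5->C; (3,5):dx=-1,dy=+1->D; (3,6):dx=-2,dy=-4->C
  (3,7):dx=+6,dy=+4->C; (3,8):dx=+2,dy=+10->C; (4,5):dx=-4,dy=-4->C; (4,6):dx=-5,dy=-9->C
  (4,7):dx=+3,dy=-1->D; (4,8):dx=-1,dy=+5->D; (5,6):dx=-1,dy=-5->C; (5,7):dx=+7,dy=+3->C
  (5,8):dx=+3,dy=+9->C; (6,7):dx=+8,dy=+8->C; (6,8):dx=+4,dy=+14->C; (7,8):dx=-4,dy=+6->D
Step 2: C = 20, D = 8, total pairs = 28.
Step 3: tau = (C - D)/(n(n-1)/2) = (20 - 8)/28 = 0.428571.
Step 4: Exact two-sided p-value (enumerate n! = 40320 permutations of y under H0): p = 0.178869.
Step 5: alpha = 0.1. fail to reject H0.

tau_b = 0.4286 (C=20, D=8), p = 0.178869, fail to reject H0.


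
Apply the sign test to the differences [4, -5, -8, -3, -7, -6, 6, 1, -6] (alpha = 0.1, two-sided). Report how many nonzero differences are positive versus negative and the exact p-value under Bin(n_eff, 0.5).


Step 1: Discard zero differences. Original n = 9; n_eff = number of nonzero differences = 9.
Nonzero differences (with sign): +4, -5, -8, -3, -7, -6, +6, +1, -6
Step 2: Count signs: positive = 3, negative = 6.
Step 3: Under H0: P(positive) = 0.5, so the number of positives S ~ Bin(9, 0.5).
Step 4: Two-sided exact p-value = sum of Bin(9,0.5) probabilities at or below the observed probability = 0.507812.
Step 5: alpha = 0.1. fail to reject H0.

n_eff = 9, pos = 3, neg = 6, p = 0.507812, fail to reject H0.


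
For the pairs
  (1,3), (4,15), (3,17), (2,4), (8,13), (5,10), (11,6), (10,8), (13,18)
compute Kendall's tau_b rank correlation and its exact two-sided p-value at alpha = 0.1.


Step 1: Enumerate the 36 unordered pairs (i,j) with i<j and classify each by sign(x_j-x_i) * sign(y_j-y_i).
  (1,2):dx=+3,dy=+12->C; (1,3):dx=+2,dy=+14->C; (1,4):dx=+1,dy=+1->C; (1,5):dx=+7,dy=+10->C
  (1,6):dx=+4,dy=+7->C; (1,7):dx=+10,dy=+3->C; (1,8):dx=+9,dy=+5->C; (1,9):dx=+12,dy=+15->C
  (2,3):dx=-1,dy=+2->D; (2,4):dx=-2,dy=-11->C; (2,5):dx=+4,dy=-2->D; (2,6):dx=+1,dy=-5->D
  (2,7):dx=+7,dy=-9->D; (2,8):dx=+6,dy=-7->D; (2,9):dx=+9,dy=+3->C; (3,4):dx=-1,dy=-13->C
  (3,5):dx=+5,dy=-4->D; (3,6):dx=+2,dy=-7->D; (3,7):dx=+8,dy=-11->D; (3,8):dx=+7,dy=-9->D
  (3,9):dx=+10,dy=+1->C; (4,5):dx=+6,dy=+9->C; (4,6):dx=+3,dy=+6->C; (4,7):dx=+9,dy=+2->C
  (4,8):dx=+8,dy=+4->C; (4,9):dx=+11,dy=+14->C; (5,6):dx=-3,dy=-3->C; (5,7):dx=+3,dy=-7->D
  (5,8):dx=+2,dy=-5->D; (5,9):dx=+5,dy=+5->C; (6,7):dx=+6,dy=-4->D; (6,8):dx=+5,dy=-2->D
  (6,9):dx=+8,dy=+8->C; (7,8):dx=-1,dy=+2->D; (7,9):dx=+2,dy=+12->C; (8,9):dx=+3,dy=+10->C
Step 2: C = 22, D = 14, total pairs = 36.
Step 3: tau = (C - D)/(n(n-1)/2) = (22 - 14)/36 = 0.222222.
Step 4: Exact two-sided p-value (enumerate n! = 362880 permutations of y under H0): p = 0.476709.
Step 5: alpha = 0.1. fail to reject H0.

tau_b = 0.2222 (C=22, D=14), p = 0.476709, fail to reject H0.


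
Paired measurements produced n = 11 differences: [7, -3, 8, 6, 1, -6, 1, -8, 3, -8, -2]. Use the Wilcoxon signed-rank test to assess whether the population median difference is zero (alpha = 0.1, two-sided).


Step 1: Drop any zero differences (none here) and take |d_i|.
|d| = [7, 3, 8, 6, 1, 6, 1, 8, 3, 8, 2]
Step 2: Midrank |d_i| (ties get averaged ranks).
ranks: |7|->8, |3|->4.5, |8|->10, |6|->6.5, |1|->1.5, |6|->6.5, |1|->1.5, |8|->10, |3|->4.5, |8|->10, |2|->3
Step 3: Attach original signs; sum ranks with positive sign and with negative sign.
W+ = 8 + 10 + 6.5 + 1.5 + 1.5 + 4.5 = 32
W- = 4.5 + 6.5 + 10 + 10 + 3 = 34
(Check: W+ + W- = 66 should equal n(n+1)/2 = 66.)
Step 4: Test statistic W = min(W+, W-) = 32.
Step 5: Ties in |d|, so use the tie-corrected normal approximation.
        E[W] = n(n+1)/4 = 11*12/4 = 33.
        Tie groups: |d|=1 (t=2), |d|=3 (t=2), |d|=6 (t=2), |d|=8 (t=3); sum(t^3 - t) = 42.
        Var[W] = n(n+1)(2n+1)/24 - sum(t^3-t)/48 = 3036/24 - 42/48 = 125.625.
        z = (W - E[W]) / sqrt(Var[W]) = (32 - 33) / 11.2083 = -0.0892.
        Two-sided p = 2*Phi(z) = 0.928907.
Step 6: alpha = 0.1. fail to reject H0.

W+ = 32, W- = 34, W = min = 32, p = 0.928907, fail to reject H0.


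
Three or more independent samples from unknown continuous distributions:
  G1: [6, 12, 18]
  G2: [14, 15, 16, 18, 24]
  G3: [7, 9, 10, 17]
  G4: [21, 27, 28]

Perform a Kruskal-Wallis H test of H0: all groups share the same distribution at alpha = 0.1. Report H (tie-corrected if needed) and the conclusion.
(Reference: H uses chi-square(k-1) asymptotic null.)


Step 1: Combine all N = 15 observations and assign midranks.
sorted (value, group, rank): (6,G1,1), (7,G3,2), (9,G3,3), (10,G3,4), (12,G1,5), (14,G2,6), (15,G2,7), (16,G2,8), (17,G3,9), (18,G1,10.5), (18,G2,10.5), (21,G4,12), (24,G2,13), (27,G4,14), (28,G4,15)
Step 2: Sum ranks within each group.
R_1 = 16.5 (n_1 = 3)
R_2 = 44.5 (n_2 = 5)
R_3 = 18 (n_3 = 4)
R_4 = 41 (n_4 = 3)
Step 3: H = 12/(N(N+1)) * sum(R_i^2/n_i) - 3(N+1)
     = 12/(15*16) * (16.5^2/3 + 44.5^2/5 + 18^2/4 + 41^2/3) - 3*16
     = 0.050000 * 1128.13 - 48
     = 8.406667.
Step 4: Ties present; correction factor C = 1 - 6/(15^3 - 15) = 0.998214. Corrected H = 8.406667 / 0.998214 = 8.421705.
Step 5: Under H0, H ~ chi^2(3); p-value = 0.038055.
Step 6: alpha = 0.1. reject H0.

H = 8.4217, df = 3, p = 0.038055, reject H0.


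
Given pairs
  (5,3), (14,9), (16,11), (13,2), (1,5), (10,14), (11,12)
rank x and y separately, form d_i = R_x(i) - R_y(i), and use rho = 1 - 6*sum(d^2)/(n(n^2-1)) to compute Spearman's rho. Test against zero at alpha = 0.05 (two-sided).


Step 1: Rank x and y separately (midranks; no ties here).
rank(x): 5->2, 14->6, 16->7, 13->5, 1->1, 10->3, 11->4
rank(y): 3->2, 9->4, 11->5, 2->1, 5->3, 14->7, 12->6
Step 2: d_i = R_x(i) - R_y(i); compute d_i^2.
  (2-2)^2=0, (6-4)^2=4, (7-5)^2=4, (5-1)^2=16, (1-3)^2=4, (3-7)^2=16, (4-6)^2=4
sum(d^2) = 48.
Step 3: rho = 1 - 6*48 / (7*(7^2 - 1)) = 1 - 288/336 = 0.142857.
Step 4: Under H0, t = rho * sqrt((n-2)/(1-rho^2)) = 0.3227 ~ t(5).
Step 5: Two-sided p-value from the t-distribution with 5 df = 0.759945.
Step 6: alpha = 0.05. fail to reject H0.

rho = 0.1429, p = 0.759945, fail to reject H0 at alpha = 0.05.


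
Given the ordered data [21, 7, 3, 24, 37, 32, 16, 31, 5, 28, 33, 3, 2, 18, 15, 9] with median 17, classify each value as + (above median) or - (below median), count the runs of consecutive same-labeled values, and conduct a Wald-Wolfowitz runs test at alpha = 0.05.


Step 1: Compute median = 17; label A = above, B = below.
Labels in order: ABBAAABABAABBABB  (n_A = 8, n_B = 8)
Step 2: Count runs R = 10.
Step 3: Under H0 (random ordering), E[R] = 2*n_A*n_B/(n_A+n_B) + 1 = 2*8*8/16 + 1 = 9.0000.
        Var[R] = 2*n_A*n_B*(2*n_A*n_B - n_A - n_B) / ((n_A+n_B)^2 * (n_A+n_B-1)) = 14336/3840 = 3.7333.
        SD[R] = 1.9322.
Step 4: Continuity-corrected z = (R - 0.5 - E[R]) / SD[R] = (10 - 0.5 - 9.0000) / 1.9322 = 0.2588.
Step 5: Two-sided p-value via normal approximation = 2*(1 - Phi(|z|)) = 0.795809.
Step 6: alpha = 0.05. fail to reject H0.

R = 10, z = 0.2588, p = 0.795809, fail to reject H0.


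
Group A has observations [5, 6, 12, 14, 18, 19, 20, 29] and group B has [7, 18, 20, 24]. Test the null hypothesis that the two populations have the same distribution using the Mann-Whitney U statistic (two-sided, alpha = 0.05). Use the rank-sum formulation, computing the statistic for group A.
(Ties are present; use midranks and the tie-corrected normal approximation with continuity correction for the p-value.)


Step 1: Combine and sort all 12 observations; assign midranks.
sorted (value, group): (5,X), (6,X), (7,Y), (12,X), (14,X), (18,X), (18,Y), (19,X), (20,X), (20,Y), (24,Y), (29,X)
ranks: 5->1, 6->2, 7->3, 12->4, 14->5, 18->6.5, 18->6.5, 19->8, 20->9.5, 20->9.5, 24->11, 29->12
Step 2: Rank sum for X: R1 = 1 + 2 + 4 + 5 + 6.5 + 8 + 9.5 + 12 = 48.
Step 3: U_X = R1 - n1(n1+1)/2 = 48 - 8*9/2 = 48 - 36 = 12.
       U_Y = n1*n2 - U_X = 32 - 12 = 20.
Step 4: Ties are present, so use the tie-corrected normal approximation (with continuity correction) for the p-value.
Step 5: p-value = 0.550818; compare to alpha = 0.05. fail to reject H0.

U_X = 12, p = 0.550818, fail to reject H0 at alpha = 0.05.


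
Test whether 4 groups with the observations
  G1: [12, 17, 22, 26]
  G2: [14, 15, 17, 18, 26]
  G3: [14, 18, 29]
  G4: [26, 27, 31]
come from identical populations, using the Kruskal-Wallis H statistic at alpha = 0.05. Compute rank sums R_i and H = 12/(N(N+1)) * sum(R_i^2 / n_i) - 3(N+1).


Step 1: Combine all N = 15 observations and assign midranks.
sorted (value, group, rank): (12,G1,1), (14,G2,2.5), (14,G3,2.5), (15,G2,4), (17,G1,5.5), (17,G2,5.5), (18,G2,7.5), (18,G3,7.5), (22,G1,9), (26,G1,11), (26,G2,11), (26,G4,11), (27,G4,13), (29,G3,14), (31,G4,15)
Step 2: Sum ranks within each group.
R_1 = 26.5 (n_1 = 4)
R_2 = 30.5 (n_2 = 5)
R_3 = 24 (n_3 = 3)
R_4 = 39 (n_4 = 3)
Step 3: H = 12/(N(N+1)) * sum(R_i^2/n_i) - 3(N+1)
     = 12/(15*16) * (26.5^2/4 + 30.5^2/5 + 24^2/3 + 39^2/3) - 3*16
     = 0.050000 * 1060.61 - 48
     = 5.030625.
Step 4: Ties present; correction factor C = 1 - 42/(15^3 - 15) = 0.987500. Corrected H = 5.030625 / 0.987500 = 5.094304.
Step 5: Under H0, H ~ chi^2(3); p-value = 0.165021.
Step 6: alpha = 0.05. fail to reject H0.

H = 5.0943, df = 3, p = 0.165021, fail to reject H0.


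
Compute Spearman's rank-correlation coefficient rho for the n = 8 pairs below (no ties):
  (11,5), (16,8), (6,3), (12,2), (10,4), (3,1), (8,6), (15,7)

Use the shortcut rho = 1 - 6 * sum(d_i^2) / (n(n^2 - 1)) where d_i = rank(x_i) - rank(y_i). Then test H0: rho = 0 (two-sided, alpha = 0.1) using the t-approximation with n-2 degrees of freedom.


Step 1: Rank x and y separately (midranks; no ties here).
rank(x): 11->5, 16->8, 6->2, 12->6, 10->4, 3->1, 8->3, 15->7
rank(y): 5->5, 8->8, 3->3, 2->2, 4->4, 1->1, 6->6, 7->7
Step 2: d_i = R_x(i) - R_y(i); compute d_i^2.
  (5-5)^2=0, (8-8)^2=0, (2-3)^2=1, (6-2)^2=16, (4-4)^2=0, (1-1)^2=0, (3-6)^2=9, (7-7)^2=0
sum(d^2) = 26.
Step 3: rho = 1 - 6*26 / (8*(8^2 - 1)) = 1 - 156/504 = 0.690476.
Step 4: Under H0, t = rho * sqrt((n-2)/(1-rho^2)) = 2.3382 ~ t(6).
Step 5: Two-sided p-value from the t-distribution with 6 df = 0.057990.
Step 6: alpha = 0.1. reject H0.

rho = 0.6905, p = 0.057990, reject H0 at alpha = 0.1.


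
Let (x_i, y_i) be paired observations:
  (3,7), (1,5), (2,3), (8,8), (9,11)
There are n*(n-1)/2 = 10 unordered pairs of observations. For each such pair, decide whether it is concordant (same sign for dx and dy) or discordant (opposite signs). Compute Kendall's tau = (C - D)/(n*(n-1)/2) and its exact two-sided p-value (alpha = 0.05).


Step 1: Enumerate the 10 unordered pairs (i,j) with i<j and classify each by sign(x_j-x_i) * sign(y_j-y_i).
  (1,2):dx=-2,dy=-2->C; (1,3):dx=-1,dy=-4->C; (1,4):dx=+5,dy=+1->C; (1,5):dx=+6,dy=+4->C
  (2,3):dx=+1,dy=-2->D; (2,4):dx=+7,dy=+3->C; (2,5):dx=+8,dy=+6->C; (3,4):dx=+6,dy=+5->C
  (3,5):dx=+7,dy=+8->C; (4,5):dx=+1,dy=+3->C
Step 2: C = 9, D = 1, total pairs = 10.
Step 3: tau = (C - D)/(n(n-1)/2) = (9 - 1)/10 = 0.800000.
Step 4: Exact two-sided p-value (enumerate n! = 120 permutations of y under H0): p = 0.083333.
Step 5: alpha = 0.05. fail to reject H0.

tau_b = 0.8000 (C=9, D=1), p = 0.083333, fail to reject H0.


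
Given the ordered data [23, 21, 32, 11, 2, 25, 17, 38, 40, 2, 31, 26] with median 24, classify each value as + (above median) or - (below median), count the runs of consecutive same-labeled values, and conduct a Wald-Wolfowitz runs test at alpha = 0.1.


Step 1: Compute median = 24; label A = above, B = below.
Labels in order: BBABBABAABAA  (n_A = 6, n_B = 6)
Step 2: Count runs R = 8.
Step 3: Under H0 (random ordering), E[R] = 2*n_A*n_B/(n_A+n_B) + 1 = 2*6*6/12 + 1 = 7.0000.
        Var[R] = 2*n_A*n_B*(2*n_A*n_B - n_A - n_B) / ((n_A+n_B)^2 * (n_A+n_B-1)) = 4320/1584 = 2.7273.
        SD[R] = 1.6514.
Step 4: Continuity-corrected z = (R - 0.5 - E[R]) / SD[R] = (8 - 0.5 - 7.0000) / 1.6514 = 0.3028.
Step 5: Two-sided p-value via normal approximation = 2*(1 - Phi(|z|)) = 0.762069.
Step 6: alpha = 0.1. fail to reject H0.

R = 8, z = 0.3028, p = 0.762069, fail to reject H0.


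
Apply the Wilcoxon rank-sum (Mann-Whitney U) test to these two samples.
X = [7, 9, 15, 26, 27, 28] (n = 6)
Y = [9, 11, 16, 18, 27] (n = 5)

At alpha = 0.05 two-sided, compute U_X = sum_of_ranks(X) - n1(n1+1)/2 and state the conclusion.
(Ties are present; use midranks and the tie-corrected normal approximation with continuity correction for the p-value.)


Step 1: Combine and sort all 11 observations; assign midranks.
sorted (value, group): (7,X), (9,X), (9,Y), (11,Y), (15,X), (16,Y), (18,Y), (26,X), (27,X), (27,Y), (28,X)
ranks: 7->1, 9->2.5, 9->2.5, 11->4, 15->5, 16->6, 18->7, 26->8, 27->9.5, 27->9.5, 28->11
Step 2: Rank sum for X: R1 = 1 + 2.5 + 5 + 8 + 9.5 + 11 = 37.
Step 3: U_X = R1 - n1(n1+1)/2 = 37 - 6*7/2 = 37 - 21 = 16.
       U_Y = n1*n2 - U_X = 30 - 16 = 14.
Step 4: Ties are present, so use the tie-corrected normal approximation (with continuity correction) for the p-value.
Step 5: p-value = 0.926933; compare to alpha = 0.05. fail to reject H0.

U_X = 16, p = 0.926933, fail to reject H0 at alpha = 0.05.


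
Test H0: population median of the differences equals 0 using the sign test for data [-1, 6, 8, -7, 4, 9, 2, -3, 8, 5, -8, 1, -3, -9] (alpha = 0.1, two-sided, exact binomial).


Step 1: Discard zero differences. Original n = 14; n_eff = number of nonzero differences = 14.
Nonzero differences (with sign): -1, +6, +8, -7, +4, +9, +2, -3, +8, +5, -8, +1, -3, -9
Step 2: Count signs: positive = 8, negative = 6.
Step 3: Under H0: P(positive) = 0.5, so the number of positives S ~ Bin(14, 0.5).
Step 4: Two-sided exact p-value = sum of Bin(14,0.5) probabilities at or below the observed probability = 0.790527.
Step 5: alpha = 0.1. fail to reject H0.

n_eff = 14, pos = 8, neg = 6, p = 0.790527, fail to reject H0.


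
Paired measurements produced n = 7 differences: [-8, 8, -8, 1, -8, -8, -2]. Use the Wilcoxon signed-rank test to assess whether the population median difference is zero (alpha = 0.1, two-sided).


Step 1: Drop any zero differences (none here) and take |d_i|.
|d| = [8, 8, 8, 1, 8, 8, 2]
Step 2: Midrank |d_i| (ties get averaged ranks).
ranks: |8|->5, |8|->5, |8|->5, |1|->1, |8|->5, |8|->5, |2|->2
Step 3: Attach original signs; sum ranks with positive sign and with negative sign.
W+ = 5 + 1 = 6
W- = 5 + 5 + 5 + 5 + 2 = 22
(Check: W+ + W- = 28 should equal n(n+1)/2 = 28.)
Step 4: Test statistic W = min(W+, W-) = 6.
Step 5: Ties in |d|, so use the tie-corrected normal approximation.
        E[W] = n(n+1)/4 = 7*8/4 = 14.
        Tie groups: |d|=8 (t=5); sum(t^3 - t) = 120.
        Var[W] = n(n+1)(2n+1)/24 - sum(t^3-t)/48 = 840/24 - 120/48 = 32.5.
        z = (W - E[W]) / sqrt(Var[W]) = (6 - 14) / 5.7009 = -1.4033.
        Two-sided p = 2*Phi(z) = 0.160530.
Step 6: alpha = 0.1. fail to reject H0.

W+ = 6, W- = 22, W = min = 6, p = 0.160530, fail to reject H0.


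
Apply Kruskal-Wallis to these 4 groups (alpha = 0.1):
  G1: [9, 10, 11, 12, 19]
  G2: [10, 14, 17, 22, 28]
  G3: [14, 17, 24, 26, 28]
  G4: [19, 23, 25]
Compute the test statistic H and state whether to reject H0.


Step 1: Combine all N = 18 observations and assign midranks.
sorted (value, group, rank): (9,G1,1), (10,G1,2.5), (10,G2,2.5), (11,G1,4), (12,G1,5), (14,G2,6.5), (14,G3,6.5), (17,G2,8.5), (17,G3,8.5), (19,G1,10.5), (19,G4,10.5), (22,G2,12), (23,G4,13), (24,G3,14), (25,G4,15), (26,G3,16), (28,G2,17.5), (28,G3,17.5)
Step 2: Sum ranks within each group.
R_1 = 23 (n_1 = 5)
R_2 = 47 (n_2 = 5)
R_3 = 62.5 (n_3 = 5)
R_4 = 38.5 (n_4 = 3)
Step 3: H = 12/(N(N+1)) * sum(R_i^2/n_i) - 3(N+1)
     = 12/(18*19) * (23^2/5 + 47^2/5 + 62.5^2/5 + 38.5^2/3) - 3*19
     = 0.035088 * 1822.93 - 57
     = 6.962573.
Step 4: Ties present; correction factor C = 1 - 30/(18^3 - 18) = 0.994840. Corrected H = 6.962573 / 0.994840 = 6.998686.
Step 5: Under H0, H ~ chi^2(3); p-value = 0.071940.
Step 6: alpha = 0.1. reject H0.

H = 6.9987, df = 3, p = 0.071940, reject H0.


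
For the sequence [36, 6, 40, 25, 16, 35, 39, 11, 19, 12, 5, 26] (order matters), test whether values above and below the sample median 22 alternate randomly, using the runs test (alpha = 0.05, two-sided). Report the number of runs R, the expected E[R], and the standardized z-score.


Step 1: Compute median = 22; label A = above, B = below.
Labels in order: ABAABAABBBBA  (n_A = 6, n_B = 6)
Step 2: Count runs R = 7.
Step 3: Under H0 (random ordering), E[R] = 2*n_A*n_B/(n_A+n_B) + 1 = 2*6*6/12 + 1 = 7.0000.
        Var[R] = 2*n_A*n_B*(2*n_A*n_B - n_A - n_B) / ((n_A+n_B)^2 * (n_A+n_B-1)) = 4320/1584 = 2.7273.
        SD[R] = 1.6514.
Step 4: R = E[R], so z = 0 with no continuity correction.
Step 5: Two-sided p-value via normal approximation = 2*(1 - Phi(|z|)) = 1.000000.
Step 6: alpha = 0.05. fail to reject H0.

R = 7, z = 0.0000, p = 1.000000, fail to reject H0.


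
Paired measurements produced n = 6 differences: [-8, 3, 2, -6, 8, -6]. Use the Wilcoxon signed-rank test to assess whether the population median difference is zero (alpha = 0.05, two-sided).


Step 1: Drop any zero differences (none here) and take |d_i|.
|d| = [8, 3, 2, 6, 8, 6]
Step 2: Midrank |d_i| (ties get averaged ranks).
ranks: |8|->5.5, |3|->2, |2|->1, |6|->3.5, |8|->5.5, |6|->3.5
Step 3: Attach original signs; sum ranks with positive sign and with negative sign.
W+ = 2 + 1 + 5.5 = 8.5
W- = 5.5 + 3.5 + 3.5 = 12.5
(Check: W+ + W- = 21 should equal n(n+1)/2 = 21.)
Step 4: Test statistic W = min(W+, W-) = 8.5.
Step 5: Ties in |d|, so use the tie-corrected normal approximation.
        E[W] = n(n+1)/4 = 6*7/4 = 10.5.
        Tie groups: |d|=6 (t=2), |d|=8 (t=2); sum(t^3 - t) = 12.
        Var[W] = n(n+1)(2n+1)/24 - sum(t^3-t)/48 = 546/24 - 12/48 = 22.5.
        z = (W - E[W]) / sqrt(Var[W]) = (8.5 - 10.5) / 4.7434 = -0.4216.
        Two-sided p = 2*Phi(z) = 0.673290.
Step 6: alpha = 0.05. fail to reject H0.

W+ = 8.5, W- = 12.5, W = min = 8.5, p = 0.673290, fail to reject H0.


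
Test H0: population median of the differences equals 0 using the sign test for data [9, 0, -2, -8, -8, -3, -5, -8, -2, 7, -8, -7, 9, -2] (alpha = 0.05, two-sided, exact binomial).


Step 1: Discard zero differences. Original n = 14; n_eff = number of nonzero differences = 13.
Nonzero differences (with sign): +9, -2, -8, -8, -3, -5, -8, -2, +7, -8, -7, +9, -2
Step 2: Count signs: positive = 3, negative = 10.
Step 3: Under H0: P(positive) = 0.5, so the number of positives S ~ Bin(13, 0.5).
Step 4: Two-sided exact p-value = sum of Bin(13,0.5) probabilities at or below the observed probability = 0.092285.
Step 5: alpha = 0.05. fail to reject H0.

n_eff = 13, pos = 3, neg = 10, p = 0.092285, fail to reject H0.


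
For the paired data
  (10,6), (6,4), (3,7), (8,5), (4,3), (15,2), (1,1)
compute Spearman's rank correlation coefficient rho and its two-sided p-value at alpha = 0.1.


Step 1: Rank x and y separately (midranks; no ties here).
rank(x): 10->6, 6->4, 3->2, 8->5, 4->3, 15->7, 1->1
rank(y): 6->6, 4->4, 7->7, 5->5, 3->3, 2->2, 1->1
Step 2: d_i = R_x(i) - R_y(i); compute d_i^2.
  (6-6)^2=0, (4-4)^2=0, (2-7)^2=25, (5-5)^2=0, (3-3)^2=0, (7-2)^2=25, (1-1)^2=0
sum(d^2) = 50.
Step 3: rho = 1 - 6*50 / (7*(7^2 - 1)) = 1 - 300/336 = 0.107143.
Step 4: Under H0, t = rho * sqrt((n-2)/(1-rho^2)) = 0.2410 ~ t(5).
Step 5: Two-sided p-value from the t-distribution with 5 df = 0.819151.
Step 6: alpha = 0.1. fail to reject H0.

rho = 0.1071, p = 0.819151, fail to reject H0 at alpha = 0.1.


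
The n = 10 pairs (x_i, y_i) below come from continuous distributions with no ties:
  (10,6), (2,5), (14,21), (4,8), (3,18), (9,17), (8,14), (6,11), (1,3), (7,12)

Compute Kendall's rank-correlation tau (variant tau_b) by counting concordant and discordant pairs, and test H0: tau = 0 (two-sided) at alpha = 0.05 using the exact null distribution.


Step 1: Enumerate the 45 unordered pairs (i,j) with i<j and classify each by sign(x_j-x_i) * sign(y_j-y_i).
  (1,2):dx=-8,dy=-1->C; (1,3):dx=+4,dy=+15->C; (1,4):dx=-6,dy=+2->D; (1,5):dx=-7,dy=+12->D
  (1,6):dx=-1,dy=+11->D; (1,7):dx=-2,dy=+8->D; (1,8):dx=-4,dy=+5->D; (1,9):dx=-9,dy=-3->C
  (1,10):dx=-3,dy=+6->D; (2,3):dx=+12,dy=+16->C; (2,4):dx=+2,dy=+3->C; (2,5):dx=+1,dy=+13->C
  (2,6):dx=+7,dy=+12->C; (2,7):dx=+6,dy=+9->C; (2,8):dx=+4,dy=+6->C; (2,9):dx=-1,dy=-2->C
  (2,10):dx=+5,dy=+7->C; (3,4):dx=-10,dy=-13->C; (3,5):dx=-11,dy=-3->C; (3,6):dx=-5,dy=-4->C
  (3,7):dx=-6,dy=-7->C; (3,8):dx=-8,dy=-10->C; (3,9):dx=-13,dy=-18->C; (3,10):dx=-7,dy=-9->C
  (4,5):dx=-1,dy=+10->D; (4,6):dx=+5,dy=+9->C; (4,7):dx=+4,dy=+6->C; (4,8):dx=+2,dy=+3->C
  (4,9):dx=-3,dy=-5->C; (4,10):dx=+3,dy=+4->C; (5,6):dx=+6,dy=-1->D; (5,7):dx=+5,dy=-4->D
  (5,8):dx=+3,dy=-7->D; (5,9):dx=-2,dy=-15->C; (5,10):dx=+4,dy=-6->D; (6,7):dx=-1,dy=-3->C
  (6,8):dx=-3,dy=-6->C; (6,9):dx=-8,dy=-14->C; (6,10):dx=-2,dy=-5->C; (7,8):dx=-2,dy=-3->C
  (7,9):dx=-7,dy=-11->C; (7,10):dx=-1,dy=-2->C; (8,9):dx=-5,dy=-8->C; (8,10):dx=+1,dy=+1->C
  (9,10):dx=+6,dy=+9->C
Step 2: C = 34, D = 11, total pairs = 45.
Step 3: tau = (C - D)/(n(n-1)/2) = (34 - 11)/45 = 0.511111.
Step 4: Exact two-sided p-value (enumerate n! = 3628800 permutations of y under H0): p = 0.046623.
Step 5: alpha = 0.05. reject H0.

tau_b = 0.5111 (C=34, D=11), p = 0.046623, reject H0.


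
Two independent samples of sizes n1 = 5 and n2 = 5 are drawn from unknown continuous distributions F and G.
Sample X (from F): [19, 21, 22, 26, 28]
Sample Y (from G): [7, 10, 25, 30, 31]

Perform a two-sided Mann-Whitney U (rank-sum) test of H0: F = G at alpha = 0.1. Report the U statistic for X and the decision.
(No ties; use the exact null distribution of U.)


Step 1: Combine and sort all 10 observations; assign midranks.
sorted (value, group): (7,Y), (10,Y), (19,X), (21,X), (22,X), (25,Y), (26,X), (28,X), (30,Y), (31,Y)
ranks: 7->1, 10->2, 19->3, 21->4, 22->5, 25->6, 26->7, 28->8, 30->9, 31->10
Step 2: Rank sum for X: R1 = 3 + 4 + 5 + 7 + 8 = 27.
Step 3: U_X = R1 - n1(n1+1)/2 = 27 - 5*6/2 = 27 - 15 = 12.
       U_Y = n1*n2 - U_X = 25 - 12 = 13.
Step 4: No ties, so the exact null distribution of U (based on enumerating the C(10,5) = 252 equally likely rank assignments) gives the two-sided p-value.
Step 5: p-value = 1.000000; compare to alpha = 0.1. fail to reject H0.

U_X = 12, p = 1.000000, fail to reject H0 at alpha = 0.1.


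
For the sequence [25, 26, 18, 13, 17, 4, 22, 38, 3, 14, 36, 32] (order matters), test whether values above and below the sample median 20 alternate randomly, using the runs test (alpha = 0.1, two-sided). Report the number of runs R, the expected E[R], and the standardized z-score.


Step 1: Compute median = 20; label A = above, B = below.
Labels in order: AABBBBAABBAA  (n_A = 6, n_B = 6)
Step 2: Count runs R = 5.
Step 3: Under H0 (random ordering), E[R] = 2*n_A*n_B/(n_A+n_B) + 1 = 2*6*6/12 + 1 = 7.0000.
        Var[R] = 2*n_A*n_B*(2*n_A*n_B - n_A - n_B) / ((n_A+n_B)^2 * (n_A+n_B-1)) = 4320/1584 = 2.7273.
        SD[R] = 1.6514.
Step 4: Continuity-corrected z = (R + 0.5 - E[R]) / SD[R] = (5 + 0.5 - 7.0000) / 1.6514 = -0.9083.
Step 5: Two-sided p-value via normal approximation = 2*(1 - Phi(|z|)) = 0.363722.
Step 6: alpha = 0.1. fail to reject H0.

R = 5, z = -0.9083, p = 0.363722, fail to reject H0.


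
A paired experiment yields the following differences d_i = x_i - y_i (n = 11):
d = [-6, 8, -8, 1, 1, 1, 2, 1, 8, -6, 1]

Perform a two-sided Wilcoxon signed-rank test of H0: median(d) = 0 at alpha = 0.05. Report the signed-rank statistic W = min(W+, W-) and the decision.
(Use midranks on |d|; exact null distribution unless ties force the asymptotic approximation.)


Step 1: Drop any zero differences (none here) and take |d_i|.
|d| = [6, 8, 8, 1, 1, 1, 2, 1, 8, 6, 1]
Step 2: Midrank |d_i| (ties get averaged ranks).
ranks: |6|->7.5, |8|->10, |8|->10, |1|->3, |1|->3, |1|->3, |2|->6, |1|->3, |8|->10, |6|->7.5, |1|->3
Step 3: Attach original signs; sum ranks with positive sign and with negative sign.
W+ = 10 + 3 + 3 + 3 + 6 + 3 + 10 + 3 = 41
W- = 7.5 + 10 + 7.5 = 25
(Check: W+ + W- = 66 should equal n(n+1)/2 = 66.)
Step 4: Test statistic W = min(W+, W-) = 25.
Step 5: Ties in |d|, so use the tie-corrected normal approximation.
        E[W] = n(n+1)/4 = 11*12/4 = 33.
        Tie groups: |d|=1 (t=5), |d|=6 (t=2), |d|=8 (t=3); sum(t^3 - t) = 150.
        Var[W] = n(n+1)(2n+1)/24 - sum(t^3-t)/48 = 3036/24 - 150/48 = 123.375.
        z = (W - E[W]) / sqrt(Var[W]) = (25 - 33) / 11.1074 = -0.7202.
        Two-sided p = 2*Phi(z) = 0.471378.
Step 6: alpha = 0.05. fail to reject H0.

W+ = 41, W- = 25, W = min = 25, p = 0.471378, fail to reject H0.


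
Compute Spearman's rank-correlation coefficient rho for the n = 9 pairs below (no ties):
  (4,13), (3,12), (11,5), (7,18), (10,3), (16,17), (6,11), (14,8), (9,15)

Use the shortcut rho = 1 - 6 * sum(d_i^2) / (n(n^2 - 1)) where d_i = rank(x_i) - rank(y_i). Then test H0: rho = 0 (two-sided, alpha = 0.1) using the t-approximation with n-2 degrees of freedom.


Step 1: Rank x and y separately (midranks; no ties here).
rank(x): 4->2, 3->1, 11->7, 7->4, 10->6, 16->9, 6->3, 14->8, 9->5
rank(y): 13->6, 12->5, 5->2, 18->9, 3->1, 17->8, 11->4, 8->3, 15->7
Step 2: d_i = R_x(i) - R_y(i); compute d_i^2.
  (2-6)^2=16, (1-5)^2=16, (7-2)^2=25, (4-9)^2=25, (6-1)^2=25, (9-8)^2=1, (3-4)^2=1, (8-3)^2=25, (5-7)^2=4
sum(d^2) = 138.
Step 3: rho = 1 - 6*138 / (9*(9^2 - 1)) = 1 - 828/720 = -0.150000.
Step 4: Under H0, t = rho * sqrt((n-2)/(1-rho^2)) = -0.4014 ~ t(7).
Step 5: Two-sided p-value from the t-distribution with 7 df = 0.700094.
Step 6: alpha = 0.1. fail to reject H0.

rho = -0.1500, p = 0.700094, fail to reject H0 at alpha = 0.1.


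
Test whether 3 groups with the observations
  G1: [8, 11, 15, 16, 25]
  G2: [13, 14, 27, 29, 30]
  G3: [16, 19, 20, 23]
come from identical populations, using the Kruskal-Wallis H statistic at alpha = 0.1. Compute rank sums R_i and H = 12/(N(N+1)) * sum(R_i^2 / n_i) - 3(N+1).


Step 1: Combine all N = 14 observations and assign midranks.
sorted (value, group, rank): (8,G1,1), (11,G1,2), (13,G2,3), (14,G2,4), (15,G1,5), (16,G1,6.5), (16,G3,6.5), (19,G3,8), (20,G3,9), (23,G3,10), (25,G1,11), (27,G2,12), (29,G2,13), (30,G2,14)
Step 2: Sum ranks within each group.
R_1 = 25.5 (n_1 = 5)
R_2 = 46 (n_2 = 5)
R_3 = 33.5 (n_3 = 4)
Step 3: H = 12/(N(N+1)) * sum(R_i^2/n_i) - 3(N+1)
     = 12/(14*15) * (25.5^2/5 + 46^2/5 + 33.5^2/4) - 3*15
     = 0.057143 * 833.812 - 45
     = 2.646429.
Step 4: Ties present; correction factor C = 1 - 6/(14^3 - 14) = 0.997802. Corrected H = 2.646429 / 0.997802 = 2.652258.
Step 5: Under H0, H ~ chi^2(2); p-value = 0.265503.
Step 6: alpha = 0.1. fail to reject H0.

H = 2.6523, df = 2, p = 0.265503, fail to reject H0.


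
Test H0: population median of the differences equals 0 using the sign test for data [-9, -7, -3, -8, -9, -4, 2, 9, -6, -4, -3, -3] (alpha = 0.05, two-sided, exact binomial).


Step 1: Discard zero differences. Original n = 12; n_eff = number of nonzero differences = 12.
Nonzero differences (with sign): -9, -7, -3, -8, -9, -4, +2, +9, -6, -4, -3, -3
Step 2: Count signs: positive = 2, negative = 10.
Step 3: Under H0: P(positive) = 0.5, so the number of positives S ~ Bin(12, 0.5).
Step 4: Two-sided exact p-value = sum of Bin(12,0.5) probabilities at or below the observed probability = 0.038574.
Step 5: alpha = 0.05. reject H0.

n_eff = 12, pos = 2, neg = 10, p = 0.038574, reject H0.


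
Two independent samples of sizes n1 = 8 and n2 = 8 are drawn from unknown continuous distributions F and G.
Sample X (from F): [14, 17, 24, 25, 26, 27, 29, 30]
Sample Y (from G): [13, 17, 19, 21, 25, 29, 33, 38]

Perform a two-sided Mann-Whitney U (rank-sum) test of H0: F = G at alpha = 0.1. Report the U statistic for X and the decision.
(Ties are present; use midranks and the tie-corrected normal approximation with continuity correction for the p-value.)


Step 1: Combine and sort all 16 observations; assign midranks.
sorted (value, group): (13,Y), (14,X), (17,X), (17,Y), (19,Y), (21,Y), (24,X), (25,X), (25,Y), (26,X), (27,X), (29,X), (29,Y), (30,X), (33,Y), (38,Y)
ranks: 13->1, 14->2, 17->3.5, 17->3.5, 19->5, 21->6, 24->7, 25->8.5, 25->8.5, 26->10, 27->11, 29->12.5, 29->12.5, 30->14, 33->15, 38->16
Step 2: Rank sum for X: R1 = 2 + 3.5 + 7 + 8.5 + 10 + 11 + 12.5 + 14 = 68.5.
Step 3: U_X = R1 - n1(n1+1)/2 = 68.5 - 8*9/2 = 68.5 - 36 = 32.5.
       U_Y = n1*n2 - U_X = 64 - 32.5 = 31.5.
Step 4: Ties are present, so use the tie-corrected normal approximation (with continuity correction) for the p-value.
Step 5: p-value = 1.000000; compare to alpha = 0.1. fail to reject H0.

U_X = 32.5, p = 1.000000, fail to reject H0 at alpha = 0.1.


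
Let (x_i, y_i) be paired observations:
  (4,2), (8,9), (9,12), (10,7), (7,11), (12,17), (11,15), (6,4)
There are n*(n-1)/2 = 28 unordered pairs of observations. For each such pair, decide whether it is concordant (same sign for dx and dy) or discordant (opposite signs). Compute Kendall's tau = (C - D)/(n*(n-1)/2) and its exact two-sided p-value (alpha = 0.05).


Step 1: Enumerate the 28 unordered pairs (i,j) with i<j and classify each by sign(x_j-x_i) * sign(y_j-y_i).
  (1,2):dx=+4,dy=+7->C; (1,3):dx=+5,dy=+10->C; (1,4):dx=+6,dy=+5->C; (1,5):dx=+3,dy=+9->C
  (1,6):dx=+8,dy=+15->C; (1,7):dx=+7,dy=+13->C; (1,8):dx=+2,dy=+2->C; (2,3):dx=+1,dy=+3->C
  (2,4):dx=+2,dy=-2->D; (2,5):dx=-1,dy=+2->D; (2,6):dx=+4,dy=+8->C; (2,7):dx=+3,dy=+6->C
  (2,8):dx=-2,dy=-5->C; (3,4):dx=+1,dy=-5->D; (3,5):dx=-2,dy=-1->C; (3,6):dx=+3,dy=+5->C
  (3,7):dx=+2,dy=+3->C; (3,8):dx=-3,dy=-8->C; (4,5):dx=-3,dy=+4->D; (4,6):dx=+2,dy=+10->C
  (4,7):dx=+1,dy=+8->C; (4,8):dx=-4,dy=-3->C; (5,6):dx=+5,dy=+6->C; (5,7):dx=+4,dy=+4->C
  (5,8):dx=-1,dy=-7->C; (6,7):dx=-1,dy=-2->C; (6,8):dx=-6,dy=-13->C; (7,8):dx=-5,dy=-11->C
Step 2: C = 24, D = 4, total pairs = 28.
Step 3: tau = (C - D)/(n(n-1)/2) = (24 - 4)/28 = 0.714286.
Step 4: Exact two-sided p-value (enumerate n! = 40320 permutations of y under H0): p = 0.014137.
Step 5: alpha = 0.05. reject H0.

tau_b = 0.7143 (C=24, D=4), p = 0.014137, reject H0.


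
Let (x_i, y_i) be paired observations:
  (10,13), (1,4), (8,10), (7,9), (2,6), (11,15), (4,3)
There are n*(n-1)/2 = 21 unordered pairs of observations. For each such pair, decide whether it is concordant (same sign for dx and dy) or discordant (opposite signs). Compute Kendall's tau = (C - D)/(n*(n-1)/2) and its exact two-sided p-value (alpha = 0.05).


Step 1: Enumerate the 21 unordered pairs (i,j) with i<j and classify each by sign(x_j-x_i) * sign(y_j-y_i).
  (1,2):dx=-9,dy=-9->C; (1,3):dx=-2,dy=-3->C; (1,4):dx=-3,dy=-4->C; (1,5):dx=-8,dy=-7->C
  (1,6):dx=+1,dy=+2->C; (1,7):dx=-6,dy=-10->C; (2,3):dx=+7,dy=+6->C; (2,4):dx=+6,dy=+5->C
  (2,5):dx=+1,dy=+2->C; (2,6):dx=+10,dy=+11->C; (2,7):dx=+3,dy=-1->D; (3,4):dx=-1,dy=-1->C
  (3,5):dx=-6,dy=-4->C; (3,6):dx=+3,dy=+5->C; (3,7):dx=-4,dy=-7->C; (4,5):dx=-5,dy=-3->C
  (4,6):dx=+4,dy=+6->C; (4,7):dx=-3,dy=-6->C; (5,6):dx=+9,dy=+9->C; (5,7):dx=+2,dy=-3->D
  (6,7):dx=-7,dy=-12->C
Step 2: C = 19, D = 2, total pairs = 21.
Step 3: tau = (C - D)/(n(n-1)/2) = (19 - 2)/21 = 0.809524.
Step 4: Exact two-sided p-value (enumerate n! = 5040 permutations of y under H0): p = 0.010714.
Step 5: alpha = 0.05. reject H0.

tau_b = 0.8095 (C=19, D=2), p = 0.010714, reject H0.


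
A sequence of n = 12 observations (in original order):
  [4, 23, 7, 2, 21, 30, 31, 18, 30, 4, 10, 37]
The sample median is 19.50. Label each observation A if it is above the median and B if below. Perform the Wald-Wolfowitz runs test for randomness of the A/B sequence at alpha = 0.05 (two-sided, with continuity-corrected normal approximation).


Step 1: Compute median = 19.50; label A = above, B = below.
Labels in order: BABBAAABABBA  (n_A = 6, n_B = 6)
Step 2: Count runs R = 8.
Step 3: Under H0 (random ordering), E[R] = 2*n_A*n_B/(n_A+n_B) + 1 = 2*6*6/12 + 1 = 7.0000.
        Var[R] = 2*n_A*n_B*(2*n_A*n_B - n_A - n_B) / ((n_A+n_B)^2 * (n_A+n_B-1)) = 4320/1584 = 2.7273.
        SD[R] = 1.6514.
Step 4: Continuity-corrected z = (R - 0.5 - E[R]) / SD[R] = (8 - 0.5 - 7.0000) / 1.6514 = 0.3028.
Step 5: Two-sided p-value via normal approximation = 2*(1 - Phi(|z|)) = 0.762069.
Step 6: alpha = 0.05. fail to reject H0.

R = 8, z = 0.3028, p = 0.762069, fail to reject H0.
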